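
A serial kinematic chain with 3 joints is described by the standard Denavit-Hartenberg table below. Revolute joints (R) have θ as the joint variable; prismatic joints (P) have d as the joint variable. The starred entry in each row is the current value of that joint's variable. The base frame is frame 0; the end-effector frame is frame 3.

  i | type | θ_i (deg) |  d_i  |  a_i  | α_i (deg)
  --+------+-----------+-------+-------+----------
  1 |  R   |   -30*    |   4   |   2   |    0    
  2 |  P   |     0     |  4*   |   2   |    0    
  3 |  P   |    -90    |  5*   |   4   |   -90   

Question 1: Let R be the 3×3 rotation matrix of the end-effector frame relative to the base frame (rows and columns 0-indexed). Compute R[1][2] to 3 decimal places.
-0.500

End-effector z-axis (col 2 of R) = (0.8660,-0.5000,0.0000)
R[1][2] = -0.5000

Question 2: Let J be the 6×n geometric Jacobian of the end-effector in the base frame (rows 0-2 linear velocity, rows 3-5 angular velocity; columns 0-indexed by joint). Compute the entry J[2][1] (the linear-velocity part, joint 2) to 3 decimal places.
prismatic axis z_1 = (0.0000,0.0000,1.0000)
J_v[:, 1] = z_1; J_ω[:, 1] = (0,0,0)
entry J[2][1] = 1.0000

1.000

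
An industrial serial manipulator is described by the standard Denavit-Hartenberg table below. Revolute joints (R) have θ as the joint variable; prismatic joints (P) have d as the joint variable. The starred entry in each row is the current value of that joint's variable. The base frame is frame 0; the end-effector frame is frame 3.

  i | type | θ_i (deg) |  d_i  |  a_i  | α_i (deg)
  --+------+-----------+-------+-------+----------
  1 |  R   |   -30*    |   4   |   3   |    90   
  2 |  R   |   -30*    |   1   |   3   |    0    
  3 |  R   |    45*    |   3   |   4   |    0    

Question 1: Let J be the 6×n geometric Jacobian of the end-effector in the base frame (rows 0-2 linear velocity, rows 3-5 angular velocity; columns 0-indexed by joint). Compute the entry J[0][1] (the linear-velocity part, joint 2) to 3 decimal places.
0.402

axis z_1 = (-0.5000,-0.8660,0.0000); lever o_n−o_1 = (3.5961,-6.6950,-0.4647)
cross product → J_v[:, 1] = (0.4025,-0.2324,6.4618)
J_ω[:, 1] = z_1
entry J[0][1] = 0.4025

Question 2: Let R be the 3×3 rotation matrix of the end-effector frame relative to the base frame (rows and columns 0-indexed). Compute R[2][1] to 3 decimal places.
End-effector y-axis (col 1 of R) = (-0.2241,0.1294,0.9659)
R[2][1] = 0.9659

0.966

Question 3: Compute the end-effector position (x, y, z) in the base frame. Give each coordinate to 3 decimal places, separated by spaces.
6.194 -8.195 3.535

after link 1: o_1 = (2.5981, -1.5000, 4.0000)
after link 2: o_2 = (4.3481, -3.6651, 2.5000)
after link 3: o_3 = (6.1941, -8.1950, 3.5353)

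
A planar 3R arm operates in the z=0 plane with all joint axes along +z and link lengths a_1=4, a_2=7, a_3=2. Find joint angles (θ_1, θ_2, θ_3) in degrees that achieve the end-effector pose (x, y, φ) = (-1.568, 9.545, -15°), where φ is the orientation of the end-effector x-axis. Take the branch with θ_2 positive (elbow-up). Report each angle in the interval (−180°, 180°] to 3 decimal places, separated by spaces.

wrist centre = target − a_3·(cos φ, sin φ) = (-3.4999, 10.0626)
cos θ_2 = (113.5056−4²−7²)/(2·4·7) = 0.8662; θ_2 = 29.9832° (elbow-up)
β = atan2(10.0626,-3.4999) = 109.1780°; ψ = atan2(3.4982,10.0632) = 19.1687°
θ_1 = β − ψ = 90.0093°
θ_3 = φ − θ_1 − θ_2 = -134.9925° (wrapped to (-180°,180°])

90.009 29.983 -134.992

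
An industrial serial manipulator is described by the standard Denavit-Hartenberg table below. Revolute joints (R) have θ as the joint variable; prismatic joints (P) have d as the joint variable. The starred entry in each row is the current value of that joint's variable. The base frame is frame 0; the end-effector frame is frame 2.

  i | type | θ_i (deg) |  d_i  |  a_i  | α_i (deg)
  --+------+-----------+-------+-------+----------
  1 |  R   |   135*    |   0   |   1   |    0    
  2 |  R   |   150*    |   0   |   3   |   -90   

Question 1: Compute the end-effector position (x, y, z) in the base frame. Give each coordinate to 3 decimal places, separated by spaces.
after link 1: o_1 = (-0.7071, 0.7071, 0.0000)
after link 2: o_2 = (0.0694, -2.1907, 0.0000)

0.069 -2.191 0.000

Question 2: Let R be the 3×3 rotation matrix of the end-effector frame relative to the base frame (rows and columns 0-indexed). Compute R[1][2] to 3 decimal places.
0.259

End-effector z-axis (col 2 of R) = (0.9659,0.2588,0.0000)
R[1][2] = 0.2588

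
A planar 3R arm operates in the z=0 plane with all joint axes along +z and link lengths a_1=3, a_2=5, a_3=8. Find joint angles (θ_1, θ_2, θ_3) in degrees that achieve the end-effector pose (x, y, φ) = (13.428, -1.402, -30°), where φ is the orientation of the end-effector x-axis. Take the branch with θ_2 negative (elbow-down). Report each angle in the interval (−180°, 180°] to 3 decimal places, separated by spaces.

wrist centre = target − a_3·(cos φ, sin φ) = (6.4998, 2.5980)
cos θ_2 = (48.9970−3²−5²)/(2·3·5) = 0.4999; θ_2 = -60.0067° (elbow-down)
β = atan2(2.5980,6.4998) = 21.7868°; ψ = atan2(-4.3304,5.4995) = -38.2177°
θ_1 = β − ψ = 60.0045°
θ_3 = φ − θ_1 − θ_2 = -29.9978° (wrapped to (-180°,180°])

60.004 -60.007 -29.998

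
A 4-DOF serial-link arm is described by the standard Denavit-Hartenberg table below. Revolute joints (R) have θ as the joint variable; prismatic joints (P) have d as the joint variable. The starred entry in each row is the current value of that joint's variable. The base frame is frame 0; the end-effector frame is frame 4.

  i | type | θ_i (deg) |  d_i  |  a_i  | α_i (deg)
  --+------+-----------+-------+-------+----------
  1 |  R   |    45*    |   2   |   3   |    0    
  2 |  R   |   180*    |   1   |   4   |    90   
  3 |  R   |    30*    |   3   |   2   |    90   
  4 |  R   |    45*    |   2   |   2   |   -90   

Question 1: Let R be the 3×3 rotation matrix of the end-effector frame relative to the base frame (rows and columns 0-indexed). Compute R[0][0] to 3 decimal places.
-0.933

End-effector x-axis (col 0 of R) = (-0.9330,0.0670,0.3536)
R[0][0] = -0.9330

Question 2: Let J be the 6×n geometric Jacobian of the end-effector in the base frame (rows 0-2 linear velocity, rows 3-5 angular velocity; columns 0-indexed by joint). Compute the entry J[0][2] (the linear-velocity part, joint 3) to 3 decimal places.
-0.018

axis z_2 = (-0.7071,0.7071,0.0000); lever o_n−o_2 = (-5.9192,0.3234,-0.0249)
cross product → J_v[:, 2] = (-0.0176,-0.0176,3.9568)
J_ω[:, 2] = z_2
entry J[0][2] = -0.0176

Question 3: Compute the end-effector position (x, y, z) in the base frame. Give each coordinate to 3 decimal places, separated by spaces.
-6.626 -0.384 2.975

after link 1: o_1 = (2.1213, 2.1213, 2.0000)
after link 2: o_2 = (-0.7071, -0.7071, 3.0000)
after link 3: o_3 = (-4.0532, 0.1895, 4.0000)
after link 4: o_4 = (-6.6263, -0.3837, 2.9751)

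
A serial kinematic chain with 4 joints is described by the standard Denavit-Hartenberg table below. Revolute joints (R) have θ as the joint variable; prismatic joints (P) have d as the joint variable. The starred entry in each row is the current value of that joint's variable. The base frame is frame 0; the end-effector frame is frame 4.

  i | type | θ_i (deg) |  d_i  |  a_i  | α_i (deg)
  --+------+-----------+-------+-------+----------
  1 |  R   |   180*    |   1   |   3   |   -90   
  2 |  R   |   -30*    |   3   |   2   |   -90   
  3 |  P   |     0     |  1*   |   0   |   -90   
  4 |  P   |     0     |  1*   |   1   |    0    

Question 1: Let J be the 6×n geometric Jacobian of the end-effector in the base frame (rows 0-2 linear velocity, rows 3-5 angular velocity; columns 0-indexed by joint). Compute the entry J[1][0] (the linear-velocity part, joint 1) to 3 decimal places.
-6.098

axis z_0 = ẑ; lever o_n−o_0 = (-6.0981,-2.0000,1.6340)
cross product → J_v[:, 0] = (2.0000,-6.0981,0.0000)
J_ω[:, 0] = z_0
entry J[1][0] = -6.0981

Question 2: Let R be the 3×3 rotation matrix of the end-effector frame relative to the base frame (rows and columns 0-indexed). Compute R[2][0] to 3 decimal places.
End-effector x-axis (col 0 of R) = (-0.8660,0.0000,0.5000)
R[2][0] = 0.5000

0.500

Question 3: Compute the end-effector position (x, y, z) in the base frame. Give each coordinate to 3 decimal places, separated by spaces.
-6.098 -2.000 1.634

after link 1: o_1 = (-3.0000, 0.0000, 1.0000)
after link 2: o_2 = (-4.7321, -3.0000, 2.0000)
after link 3: o_3 = (-5.2321, -3.0000, 1.1340)
after link 4: o_4 = (-6.0981, -2.0000, 1.6340)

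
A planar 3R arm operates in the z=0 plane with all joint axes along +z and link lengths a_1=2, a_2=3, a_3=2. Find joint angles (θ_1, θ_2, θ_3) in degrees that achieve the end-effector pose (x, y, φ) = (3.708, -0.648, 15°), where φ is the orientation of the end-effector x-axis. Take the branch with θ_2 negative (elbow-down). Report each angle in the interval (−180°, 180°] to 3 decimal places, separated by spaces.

60.007 -135.009 90.002

wrist centre = target − a_3·(cos φ, sin φ) = (1.7761, -1.1656)
cos θ_2 = (4.5134−2²−3²)/(2·2·3) = -0.7072; θ_2 = -135.0088° (elbow-down)
β = atan2(-1.1656,1.7761) = -33.2758°; ψ = atan2(-2.1210,-0.1216) = -93.2825°
θ_1 = β − ψ = 60.0067°
θ_3 = φ − θ_1 − θ_2 = 90.0021° (wrapped to (-180°,180°])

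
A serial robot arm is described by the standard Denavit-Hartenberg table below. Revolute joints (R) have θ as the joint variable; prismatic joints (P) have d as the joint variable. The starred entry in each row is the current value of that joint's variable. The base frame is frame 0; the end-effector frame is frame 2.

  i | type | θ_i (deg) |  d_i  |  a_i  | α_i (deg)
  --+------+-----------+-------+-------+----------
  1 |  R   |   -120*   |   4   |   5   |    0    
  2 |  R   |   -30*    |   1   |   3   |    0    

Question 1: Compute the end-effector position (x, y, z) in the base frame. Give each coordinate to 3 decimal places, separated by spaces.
after link 1: o_1 = (-2.5000, -4.3301, 4.0000)
after link 2: o_2 = (-5.0981, -5.8301, 5.0000)

-5.098 -5.830 5.000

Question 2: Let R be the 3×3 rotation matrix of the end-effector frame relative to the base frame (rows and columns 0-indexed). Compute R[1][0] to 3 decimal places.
-0.500

End-effector x-axis (col 0 of R) = (-0.8660,-0.5000,0.0000)
R[1][0] = -0.5000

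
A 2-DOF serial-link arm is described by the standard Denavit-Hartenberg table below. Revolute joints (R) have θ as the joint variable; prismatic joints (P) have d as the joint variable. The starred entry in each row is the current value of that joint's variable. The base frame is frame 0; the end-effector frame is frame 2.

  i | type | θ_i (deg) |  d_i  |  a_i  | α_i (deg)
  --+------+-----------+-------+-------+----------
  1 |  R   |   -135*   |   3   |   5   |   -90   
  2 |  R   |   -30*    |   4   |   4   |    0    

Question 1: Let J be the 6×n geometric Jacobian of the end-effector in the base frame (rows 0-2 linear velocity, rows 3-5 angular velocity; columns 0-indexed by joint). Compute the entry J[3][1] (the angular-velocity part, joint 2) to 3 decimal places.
0.707

axis z_1 = (0.7071,-0.7071,0.0000); lever o_n−o_1 = (0.3789,-5.2779,2.0000)
cross product → J_v[:, 1] = (-1.4142,-1.4142,-3.4641)
J_ω[:, 1] = z_1
entry J[3][1] = 0.7071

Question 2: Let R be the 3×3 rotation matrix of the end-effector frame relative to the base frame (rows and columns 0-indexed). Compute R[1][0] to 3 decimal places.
-0.612

End-effector x-axis (col 0 of R) = (-0.6124,-0.6124,0.5000)
R[1][0] = -0.6124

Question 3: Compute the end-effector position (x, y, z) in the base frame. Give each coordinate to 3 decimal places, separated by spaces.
-3.157 -8.813 5.000

after link 1: o_1 = (-3.5355, -3.5355, 3.0000)
after link 2: o_2 = (-3.1566, -8.8135, 5.0000)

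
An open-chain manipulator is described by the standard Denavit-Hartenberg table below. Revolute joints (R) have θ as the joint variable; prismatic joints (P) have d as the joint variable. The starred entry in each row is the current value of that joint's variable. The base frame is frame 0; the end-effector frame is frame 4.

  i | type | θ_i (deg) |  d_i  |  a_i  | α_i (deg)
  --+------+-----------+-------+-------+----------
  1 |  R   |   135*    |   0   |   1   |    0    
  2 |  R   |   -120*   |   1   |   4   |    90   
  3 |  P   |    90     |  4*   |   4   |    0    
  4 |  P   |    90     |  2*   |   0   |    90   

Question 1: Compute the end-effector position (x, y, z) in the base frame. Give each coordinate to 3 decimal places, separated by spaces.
after link 1: o_1 = (-0.7071, 0.7071, 0.0000)
after link 2: o_2 = (3.1566, 1.7424, 1.0000)
after link 3: o_3 = (4.1919, -2.1213, 5.0000)
after link 4: o_4 = (4.7095, -4.0532, 5.0000)

4.710 -4.053 5.000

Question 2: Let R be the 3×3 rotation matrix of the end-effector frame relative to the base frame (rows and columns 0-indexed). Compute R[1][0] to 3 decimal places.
-0.259

End-effector x-axis (col 0 of R) = (-0.9659,-0.2588,0.0000)
R[1][0] = -0.2588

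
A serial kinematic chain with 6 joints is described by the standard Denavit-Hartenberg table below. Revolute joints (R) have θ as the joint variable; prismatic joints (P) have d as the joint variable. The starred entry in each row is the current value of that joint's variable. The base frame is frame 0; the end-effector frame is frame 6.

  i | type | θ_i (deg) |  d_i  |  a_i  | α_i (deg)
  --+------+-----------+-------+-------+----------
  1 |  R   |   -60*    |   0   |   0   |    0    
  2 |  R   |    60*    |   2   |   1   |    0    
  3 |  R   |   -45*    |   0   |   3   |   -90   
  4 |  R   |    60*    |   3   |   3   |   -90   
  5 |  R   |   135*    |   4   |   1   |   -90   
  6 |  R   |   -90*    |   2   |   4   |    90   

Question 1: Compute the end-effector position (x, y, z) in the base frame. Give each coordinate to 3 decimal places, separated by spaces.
after link 1: o_1 = (0.0000, 0.0000, 0.0000)
after link 2: o_2 = (1.0000, 0.0000, 2.0000)
after link 3: o_3 = (3.1213, -2.1213, 2.0000)
after link 4: o_4 = (6.3033, -1.0607, -0.5981)
after link 5: o_5 = (3.1038, 1.1388, -1.9857)
after link 6: o_6 = (1.1543, 5.0883, -2.7610)

1.154 5.088 -2.761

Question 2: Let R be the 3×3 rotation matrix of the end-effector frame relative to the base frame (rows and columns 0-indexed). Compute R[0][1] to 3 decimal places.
End-effector y-axis (col 1 of R) = (0.2500,0.7500,0.6124)
R[0][1] = 0.2500

0.250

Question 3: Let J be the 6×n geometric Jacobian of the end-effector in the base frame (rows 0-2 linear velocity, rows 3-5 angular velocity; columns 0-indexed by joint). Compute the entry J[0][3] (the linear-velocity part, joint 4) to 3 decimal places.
axis z_3 = (0.7071,0.7071,0.0000); lever o_n−o_3 = (-1.9670,7.2096,-4.7610)
cross product → J_v[:, 3] = (-3.3665,3.3665,6.4889)
J_ω[:, 3] = z_3
entry J[0][3] = -3.3665

-3.367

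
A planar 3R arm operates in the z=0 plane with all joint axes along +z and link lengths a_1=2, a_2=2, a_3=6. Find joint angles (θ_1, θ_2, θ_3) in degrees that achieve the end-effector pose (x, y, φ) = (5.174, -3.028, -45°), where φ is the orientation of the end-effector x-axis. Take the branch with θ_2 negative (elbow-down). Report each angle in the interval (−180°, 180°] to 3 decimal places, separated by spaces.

wrist centre = target − a_3·(cos φ, sin φ) = (0.9314, 1.2146)
cos θ_2 = (2.3428−2²−2²)/(2·2·2) = -0.7072; θ_2 = -135.0037° (elbow-down)
β = atan2(1.2146,0.9314) = 52.5198°; ψ = atan2(-1.4141,0.5857) = -67.5018°
θ_1 = β − ψ = 120.0217°
θ_3 = φ − θ_1 − θ_2 = -30.0180° (wrapped to (-180°,180°])

120.022 -135.004 -30.018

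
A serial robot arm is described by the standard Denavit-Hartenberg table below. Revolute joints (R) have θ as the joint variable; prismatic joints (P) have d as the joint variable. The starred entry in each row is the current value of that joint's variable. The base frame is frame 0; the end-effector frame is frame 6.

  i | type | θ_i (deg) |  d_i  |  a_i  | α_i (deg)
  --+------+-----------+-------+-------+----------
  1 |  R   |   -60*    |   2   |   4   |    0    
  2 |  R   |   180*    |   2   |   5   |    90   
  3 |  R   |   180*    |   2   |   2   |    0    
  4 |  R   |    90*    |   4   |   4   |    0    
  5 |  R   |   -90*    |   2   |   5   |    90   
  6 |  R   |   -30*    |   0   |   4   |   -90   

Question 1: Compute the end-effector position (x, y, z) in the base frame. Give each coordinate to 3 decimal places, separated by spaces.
9.928 -5.196 0.000

after link 1: o_1 = (2.0000, -3.4641, 2.0000)
after link 2: o_2 = (-0.5000, 0.8660, 4.0000)
after link 3: o_3 = (2.2321, 0.1340, 4.0000)
after link 4: o_4 = (5.6962, 2.1340, 0.0000)
after link 5: o_5 = (9.9282, -1.1962, 0.0000)
after link 6: o_6 = (9.9282, -5.1962, 0.0000)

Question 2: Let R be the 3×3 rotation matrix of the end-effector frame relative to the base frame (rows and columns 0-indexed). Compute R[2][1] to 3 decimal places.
-1.000

End-effector y-axis (col 1 of R) = (0.0000,-0.0000,-1.0000)
R[2][1] = -1.0000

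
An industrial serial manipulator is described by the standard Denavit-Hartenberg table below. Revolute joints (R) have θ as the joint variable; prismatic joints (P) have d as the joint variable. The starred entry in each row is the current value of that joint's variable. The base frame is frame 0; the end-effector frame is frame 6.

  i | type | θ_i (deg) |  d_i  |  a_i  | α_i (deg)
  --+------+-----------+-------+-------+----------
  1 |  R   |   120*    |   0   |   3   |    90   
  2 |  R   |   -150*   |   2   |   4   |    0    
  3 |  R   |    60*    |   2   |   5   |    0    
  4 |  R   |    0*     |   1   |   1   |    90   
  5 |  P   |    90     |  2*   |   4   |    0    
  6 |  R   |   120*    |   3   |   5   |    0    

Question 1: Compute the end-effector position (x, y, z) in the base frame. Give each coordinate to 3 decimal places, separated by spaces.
after link 1: o_1 = (-1.5000, 2.5981, 0.0000)
after link 2: o_2 = (1.9641, 0.5981, -2.0000)
after link 3: o_3 = (3.6962, 1.5981, -7.0000)
after link 4: o_4 = (4.5622, 2.0981, -8.0000)
after link 5: o_5 = (9.0263, 2.3660, -8.0000)
after link 6: o_6 = (8.3612, -1.4821, -3.6699)

8.361 -1.482 -3.670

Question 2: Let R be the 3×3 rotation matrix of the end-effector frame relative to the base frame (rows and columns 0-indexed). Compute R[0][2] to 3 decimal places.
End-effector z-axis (col 2 of R) = (0.5000,-0.8660,0.0000)
R[0][2] = 0.5000

0.500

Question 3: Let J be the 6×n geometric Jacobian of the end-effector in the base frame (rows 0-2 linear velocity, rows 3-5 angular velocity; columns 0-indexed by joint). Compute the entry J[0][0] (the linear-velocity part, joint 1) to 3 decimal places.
1.482

axis z_0 = ẑ; lever o_n−o_0 = (8.3612,-1.4821,-3.6699)
cross product → J_v[:, 0] = (1.4821,8.3612,-0.0000)
J_ω[:, 0] = z_0
entry J[0][0] = 1.4821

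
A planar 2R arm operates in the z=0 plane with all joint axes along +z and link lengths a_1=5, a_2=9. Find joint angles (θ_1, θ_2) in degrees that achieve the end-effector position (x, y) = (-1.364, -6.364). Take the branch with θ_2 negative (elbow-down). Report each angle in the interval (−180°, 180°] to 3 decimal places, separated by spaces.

-0.001 -134.999

cos θ_2 = (42.3610−5²−9²)/(2·5·9) = -0.7071; θ_2 = -134.9995° (elbow-down)
β = atan2(-6.3640,-1.3640) = -102.0972°; ψ = atan2(-6.3640,-1.3639) = -102.0963°
θ_1 = β − ψ = -0.0009°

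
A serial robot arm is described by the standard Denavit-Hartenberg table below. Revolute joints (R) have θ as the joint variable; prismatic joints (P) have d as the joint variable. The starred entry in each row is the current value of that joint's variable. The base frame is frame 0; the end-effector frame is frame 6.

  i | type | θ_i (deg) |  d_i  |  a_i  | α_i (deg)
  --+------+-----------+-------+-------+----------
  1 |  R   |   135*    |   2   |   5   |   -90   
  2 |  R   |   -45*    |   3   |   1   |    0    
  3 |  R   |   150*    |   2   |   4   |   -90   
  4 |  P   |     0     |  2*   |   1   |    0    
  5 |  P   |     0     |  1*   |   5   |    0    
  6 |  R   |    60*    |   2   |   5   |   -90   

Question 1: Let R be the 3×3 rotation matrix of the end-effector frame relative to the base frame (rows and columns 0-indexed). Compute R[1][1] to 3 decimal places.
End-effector y-axis (col 1 of R) = (-0.6830,0.6830,-0.2588)
R[1][1] = 0.6830

0.683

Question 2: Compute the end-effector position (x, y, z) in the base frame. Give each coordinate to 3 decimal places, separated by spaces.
1.194 -2.141 -8.073

after link 1: o_1 = (-3.5355, 3.5355, 2.0000)
after link 2: o_2 = (-6.1569, 1.9142, 2.7071)
after link 3: o_3 = (-6.8390, -0.2321, -1.1566)
after link 4: o_4 = (-5.2900, -1.7811, -1.6049)
after link 5: o_5 = (-3.6919, -3.3792, -6.1757)
after link 6: o_6 = (1.1935, -2.1409, -8.0729)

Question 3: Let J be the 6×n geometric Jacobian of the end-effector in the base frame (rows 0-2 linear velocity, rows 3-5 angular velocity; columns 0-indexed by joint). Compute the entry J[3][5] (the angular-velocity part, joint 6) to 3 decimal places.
0.683

axis z_5 = (0.6830,-0.6830,0.2588); lever o_n−o_5 = (4.8854,1.2383,-1.8972)
cross product → J_v[:, 5] = (0.9753,2.5602,4.1826)
J_ω[:, 5] = z_5
entry J[3][5] = 0.6830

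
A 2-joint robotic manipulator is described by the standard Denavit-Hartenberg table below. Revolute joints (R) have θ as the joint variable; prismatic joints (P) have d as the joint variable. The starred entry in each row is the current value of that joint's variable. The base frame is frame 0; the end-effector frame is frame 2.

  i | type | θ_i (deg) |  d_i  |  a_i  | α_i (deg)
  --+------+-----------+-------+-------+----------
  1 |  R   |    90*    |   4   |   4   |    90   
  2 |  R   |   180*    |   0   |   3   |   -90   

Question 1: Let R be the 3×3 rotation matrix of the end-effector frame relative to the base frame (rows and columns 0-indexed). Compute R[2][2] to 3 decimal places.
-1.000

End-effector z-axis (col 2 of R) = (0.0000,-0.0000,-1.0000)
R[2][2] = -1.0000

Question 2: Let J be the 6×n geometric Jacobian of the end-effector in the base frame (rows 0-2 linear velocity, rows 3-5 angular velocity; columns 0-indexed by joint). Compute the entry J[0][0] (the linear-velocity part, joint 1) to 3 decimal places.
-1.000

axis z_0 = ẑ; lever o_n−o_0 = (0.0000,1.0000,4.0000)
cross product → J_v[:, 0] = (-1.0000,0.0000,0.0000)
J_ω[:, 0] = z_0
entry J[0][0] = -1.0000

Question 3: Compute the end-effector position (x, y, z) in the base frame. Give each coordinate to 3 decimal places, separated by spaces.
after link 1: o_1 = (0.0000, 4.0000, 4.0000)
after link 2: o_2 = (0.0000, 1.0000, 4.0000)

0.000 1.000 4.000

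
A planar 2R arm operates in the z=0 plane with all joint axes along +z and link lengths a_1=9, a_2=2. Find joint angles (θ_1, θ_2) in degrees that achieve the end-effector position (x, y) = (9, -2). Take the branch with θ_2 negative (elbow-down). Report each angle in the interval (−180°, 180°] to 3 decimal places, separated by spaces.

cos θ_2 = (85.0000−9²−2²)/(2·9·2) = 0.0000; θ_2 = -90.0000° (elbow-down)
β = atan2(-2.0000,9.0000) = -12.5288°; ψ = atan2(-2.0000,9.0000) = -12.5288°
θ_1 = β − ψ = 0.0000°

0.000 -90.000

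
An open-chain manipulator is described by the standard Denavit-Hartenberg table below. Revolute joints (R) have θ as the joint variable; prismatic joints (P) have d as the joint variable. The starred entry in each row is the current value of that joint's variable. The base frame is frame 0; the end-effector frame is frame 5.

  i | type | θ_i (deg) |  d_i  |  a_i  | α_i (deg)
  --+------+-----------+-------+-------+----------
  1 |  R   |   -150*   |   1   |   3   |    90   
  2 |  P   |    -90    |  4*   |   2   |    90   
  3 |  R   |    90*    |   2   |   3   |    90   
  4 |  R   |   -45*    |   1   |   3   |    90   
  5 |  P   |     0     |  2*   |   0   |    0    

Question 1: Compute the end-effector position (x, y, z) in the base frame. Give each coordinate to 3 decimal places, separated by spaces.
after link 1: o_1 = (-2.5981, -1.5000, 1.0000)
after link 2: o_2 = (-4.5981, 1.9641, -1.0000)
after link 3: o_3 = (-4.3660, 5.5622, -1.0000)
after link 4: o_4 = (-7.2638, 6.3386, -2.0000)
after link 5: o_5 = (-7.7814, 4.4068, -2.0000)

-7.781 4.407 -2.000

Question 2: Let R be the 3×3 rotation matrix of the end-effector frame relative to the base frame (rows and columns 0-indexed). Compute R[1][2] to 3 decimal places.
-0.966

End-effector z-axis (col 2 of R) = (-0.2588,-0.9659,-0.0000)
R[1][2] = -0.9659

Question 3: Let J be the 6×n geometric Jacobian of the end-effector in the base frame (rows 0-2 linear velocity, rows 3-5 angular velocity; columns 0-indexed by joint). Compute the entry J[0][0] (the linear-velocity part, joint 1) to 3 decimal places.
-4.407

axis z_0 = ẑ; lever o_n−o_0 = (-7.7814,4.4068,-2.0000)
cross product → J_v[:, 0] = (-4.4068,-7.7814,0.0000)
J_ω[:, 0] = z_0
entry J[0][0] = -4.4068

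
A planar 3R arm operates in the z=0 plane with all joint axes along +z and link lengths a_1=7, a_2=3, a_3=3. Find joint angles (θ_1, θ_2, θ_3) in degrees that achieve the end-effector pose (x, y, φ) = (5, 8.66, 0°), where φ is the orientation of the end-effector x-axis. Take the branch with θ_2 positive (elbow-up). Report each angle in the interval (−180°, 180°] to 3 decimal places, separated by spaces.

59.998 60.007 -120.005

wrist centre = target − a_3·(cos φ, sin φ) = (2.0000, 8.6600)
cos θ_2 = (78.9956−7²−3²)/(2·7·3) = 0.4999; θ_2 = 60.0069° (elbow-up)
β = atan2(8.6600,2.0000) = 76.9957°; ψ = atan2(2.5983,8.4997) = 16.9978°
θ_1 = β − ψ = 59.9979°
θ_3 = φ − θ_1 − θ_2 = -120.0049° (wrapped to (-180°,180°])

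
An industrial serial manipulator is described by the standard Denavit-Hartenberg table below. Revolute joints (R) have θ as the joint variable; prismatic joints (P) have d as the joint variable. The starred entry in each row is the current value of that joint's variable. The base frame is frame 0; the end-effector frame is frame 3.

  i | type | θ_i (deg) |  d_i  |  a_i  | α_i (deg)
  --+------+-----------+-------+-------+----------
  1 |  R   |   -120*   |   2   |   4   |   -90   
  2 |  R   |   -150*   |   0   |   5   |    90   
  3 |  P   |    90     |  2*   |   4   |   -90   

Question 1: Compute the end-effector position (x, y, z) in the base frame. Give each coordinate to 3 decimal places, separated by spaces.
after link 1: o_1 = (-2.0000, -3.4641, 2.0000)
after link 2: o_2 = (0.1651, 0.2859, 4.5000)
after link 3: o_3 = (4.1292, -0.8481, 2.7679)

4.129 -0.848 2.768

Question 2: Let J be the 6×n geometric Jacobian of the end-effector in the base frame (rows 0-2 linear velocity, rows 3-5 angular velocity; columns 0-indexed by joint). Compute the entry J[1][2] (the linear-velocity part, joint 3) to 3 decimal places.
prismatic axis z_2 = (0.2500,0.4330,-0.8660)
J_v[:, 2] = z_2; J_ω[:, 2] = (0,0,0)
entry J[1][2] = 0.4330

0.433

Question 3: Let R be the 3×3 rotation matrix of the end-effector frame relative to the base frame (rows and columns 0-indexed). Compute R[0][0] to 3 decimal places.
End-effector x-axis (col 0 of R) = (0.8660,-0.5000,0.0000)
R[0][0] = 0.8660

0.866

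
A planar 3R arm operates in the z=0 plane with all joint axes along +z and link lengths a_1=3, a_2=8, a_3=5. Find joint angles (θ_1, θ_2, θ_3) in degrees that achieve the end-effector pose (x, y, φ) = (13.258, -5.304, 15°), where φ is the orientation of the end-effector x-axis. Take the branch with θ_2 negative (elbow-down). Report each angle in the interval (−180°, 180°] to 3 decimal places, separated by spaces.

-16.117 -29.993 61.109

wrist centre = target − a_3·(cos φ, sin φ) = (8.4284, -6.5981)
cos θ_2 = (114.5723−3²−8²)/(2·3·8) = 0.8661; θ_2 = -29.9927° (elbow-down)
β = atan2(-6.5981,8.4284) = -38.0554°; ψ = atan2(-3.9991,9.9287) = -21.9387°
θ_1 = β − ψ = -16.1167°
θ_3 = φ − θ_1 − θ_2 = 61.1093° (wrapped to (-180°,180°])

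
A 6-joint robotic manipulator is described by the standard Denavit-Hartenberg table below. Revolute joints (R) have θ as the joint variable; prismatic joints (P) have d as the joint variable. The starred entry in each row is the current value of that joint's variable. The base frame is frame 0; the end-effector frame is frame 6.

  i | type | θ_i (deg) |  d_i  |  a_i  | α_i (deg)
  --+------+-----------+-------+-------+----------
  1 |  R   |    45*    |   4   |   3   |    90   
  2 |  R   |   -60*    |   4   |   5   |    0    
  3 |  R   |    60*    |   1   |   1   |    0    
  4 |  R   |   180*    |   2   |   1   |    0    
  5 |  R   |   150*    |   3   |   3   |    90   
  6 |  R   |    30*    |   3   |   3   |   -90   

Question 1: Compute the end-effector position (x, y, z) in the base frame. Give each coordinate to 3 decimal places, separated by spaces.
14.388 -1.875 -5.727

after link 1: o_1 = (2.1213, 2.1213, 4.0000)
after link 2: o_2 = (6.7175, 1.0607, -0.3301)
after link 3: o_3 = (8.1317, 1.0607, -0.3301)
after link 4: o_4 = (8.8388, -1.0607, -0.3301)
after link 5: o_5 = (12.7973, -1.3449, -1.8301)
after link 6: o_6 = (14.3883, -1.8752, -5.7272)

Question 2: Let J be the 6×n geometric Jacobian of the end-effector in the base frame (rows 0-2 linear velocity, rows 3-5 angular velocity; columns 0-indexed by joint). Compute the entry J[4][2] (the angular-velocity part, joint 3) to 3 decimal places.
-0.707

axis z_2 = (0.7071,-0.7071,0.0000); lever o_n−o_2 = (7.6707,-2.9359,-5.3971)
cross product → J_v[:, 2] = (3.8163,3.8163,3.3481)
J_ω[:, 2] = z_2
entry J[4][2] = -0.7071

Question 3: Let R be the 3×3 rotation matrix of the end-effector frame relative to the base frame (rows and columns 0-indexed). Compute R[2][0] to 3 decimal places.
End-effector x-axis (col 0 of R) = (0.8839,0.1768,-0.4330)
R[2][0] = -0.4330

-0.433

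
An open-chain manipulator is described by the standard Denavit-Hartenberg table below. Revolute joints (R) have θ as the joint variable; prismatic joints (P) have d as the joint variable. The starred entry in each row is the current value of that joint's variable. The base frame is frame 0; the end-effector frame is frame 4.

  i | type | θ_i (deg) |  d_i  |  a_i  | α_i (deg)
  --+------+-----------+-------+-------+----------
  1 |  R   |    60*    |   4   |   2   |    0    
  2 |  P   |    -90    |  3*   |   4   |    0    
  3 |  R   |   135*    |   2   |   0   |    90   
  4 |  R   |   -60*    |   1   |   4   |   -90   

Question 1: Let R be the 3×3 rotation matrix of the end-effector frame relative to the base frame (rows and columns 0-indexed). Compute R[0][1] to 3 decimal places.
End-effector y-axis (col 1 of R) = (-0.9659,-0.2588,-0.0000)
R[0][1] = -0.9659

-0.966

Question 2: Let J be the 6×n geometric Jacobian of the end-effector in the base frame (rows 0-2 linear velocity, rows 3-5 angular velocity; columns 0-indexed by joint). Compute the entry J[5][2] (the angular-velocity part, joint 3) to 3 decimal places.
axis z_2 = (0.0000,0.0000,1.0000); lever o_n−o_2 = (0.4483,2.1907,-1.4641)
cross product → J_v[:, 2] = (-2.1907,0.4483,0.0000)
J_ω[:, 2] = z_2
entry J[5][2] = 1.0000

1.000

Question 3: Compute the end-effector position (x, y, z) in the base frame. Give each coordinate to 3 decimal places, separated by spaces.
4.912 1.923 5.536

after link 1: o_1 = (1.0000, 1.7321, 4.0000)
after link 2: o_2 = (4.4641, -0.2679, 7.0000)
after link 3: o_3 = (4.4641, -0.2679, 9.0000)
after link 4: o_4 = (4.9124, 1.9227, 5.5359)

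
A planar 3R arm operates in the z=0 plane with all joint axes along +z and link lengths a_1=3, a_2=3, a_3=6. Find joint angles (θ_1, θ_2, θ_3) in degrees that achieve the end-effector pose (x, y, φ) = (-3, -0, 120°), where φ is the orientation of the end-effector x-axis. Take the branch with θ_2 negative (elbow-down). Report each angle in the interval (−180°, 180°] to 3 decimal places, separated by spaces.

wrist centre = target − a_3·(cos φ, sin φ) = (-0.0000, -5.1962)
cos θ_2 = (27.0000−3²−3²)/(2·3·3) = 0.5000; θ_2 = -60.0000° (elbow-down)
β = atan2(-5.1962,-0.0000) = -90.0000°; ψ = atan2(-2.5981,4.5000) = -30.0000°
θ_1 = β − ψ = -60.0000°
θ_3 = φ − θ_1 − θ_2 = -120.0000° (wrapped to (-180°,180°])

-60.000 -60.000 -120.000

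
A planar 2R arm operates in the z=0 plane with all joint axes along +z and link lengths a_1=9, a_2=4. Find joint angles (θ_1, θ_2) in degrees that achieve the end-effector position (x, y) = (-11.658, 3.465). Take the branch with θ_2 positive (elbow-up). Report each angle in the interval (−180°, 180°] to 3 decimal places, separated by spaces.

150.000 44.996

cos θ_2 = (147.9152−9²−4²)/(2·9·4) = 0.7072; θ_2 = 44.9961° (elbow-up)
β = atan2(3.4650,-11.6580) = 163.4470°; ψ = atan2(2.8282,11.8286) = 13.4470°
θ_1 = β − ψ = 149.9999°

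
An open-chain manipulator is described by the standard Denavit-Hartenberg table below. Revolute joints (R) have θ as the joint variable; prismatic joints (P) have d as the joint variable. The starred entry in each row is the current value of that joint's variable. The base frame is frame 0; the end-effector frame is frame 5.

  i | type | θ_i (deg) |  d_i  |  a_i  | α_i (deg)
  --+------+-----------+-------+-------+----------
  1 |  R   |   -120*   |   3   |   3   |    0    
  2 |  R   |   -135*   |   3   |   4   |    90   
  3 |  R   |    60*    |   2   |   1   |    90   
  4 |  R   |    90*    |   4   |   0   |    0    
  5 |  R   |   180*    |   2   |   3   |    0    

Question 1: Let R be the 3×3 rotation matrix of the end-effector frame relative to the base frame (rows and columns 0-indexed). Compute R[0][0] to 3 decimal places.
-0.966

End-effector x-axis (col 0 of R) = (-0.9659,-0.2588,-0.0000)
R[0][0] = -0.9659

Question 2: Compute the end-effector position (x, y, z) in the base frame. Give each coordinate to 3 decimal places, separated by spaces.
-4.975 6.509 3.866

after link 1: o_1 = (-1.5000, -2.5981, 3.0000)
after link 2: o_2 = (-2.5353, 1.2656, 6.0000)
after link 3: o_3 = (-0.7328, 2.2662, 6.8660)
after link 4: o_4 = (-1.6294, 5.6123, 4.8660)
after link 5: o_5 = (-4.9755, 6.5089, 3.8660)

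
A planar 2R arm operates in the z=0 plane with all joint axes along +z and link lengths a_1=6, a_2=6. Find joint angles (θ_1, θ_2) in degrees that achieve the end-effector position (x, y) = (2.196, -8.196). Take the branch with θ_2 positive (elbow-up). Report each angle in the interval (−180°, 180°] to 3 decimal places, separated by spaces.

cos θ_2 = (71.9968−6²−6²)/(2·6·6) = -0.0000; θ_2 = 90.0025° (elbow-up)
β = atan2(-8.1960,2.1960) = -75.0007°; ψ = atan2(6.0000,5.9997) = 45.0013°
θ_1 = β − ψ = -120.0020°

-120.002 90.003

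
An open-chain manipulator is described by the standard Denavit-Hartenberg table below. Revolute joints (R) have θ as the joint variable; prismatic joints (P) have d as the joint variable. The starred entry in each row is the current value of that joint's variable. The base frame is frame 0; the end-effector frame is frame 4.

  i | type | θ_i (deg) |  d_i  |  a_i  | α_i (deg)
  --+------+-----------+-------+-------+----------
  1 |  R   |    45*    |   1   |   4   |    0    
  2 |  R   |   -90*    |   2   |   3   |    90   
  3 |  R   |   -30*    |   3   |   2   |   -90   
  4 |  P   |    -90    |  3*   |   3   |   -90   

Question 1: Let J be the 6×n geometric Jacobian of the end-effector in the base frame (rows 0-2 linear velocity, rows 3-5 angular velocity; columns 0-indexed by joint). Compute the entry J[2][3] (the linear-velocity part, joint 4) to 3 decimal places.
0.866

prismatic axis z_3 = (0.3536,-0.3536,0.8660)
J_v[:, 3] = z_3; J_ω[:, 3] = (0,0,0)
entry J[2][3] = 0.8660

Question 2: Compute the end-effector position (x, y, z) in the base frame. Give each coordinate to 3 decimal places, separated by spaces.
2.993 -5.821 4.598

after link 1: o_1 = (2.8284, 2.8284, 1.0000)
after link 2: o_2 = (4.9497, 0.7071, 3.0000)
after link 3: o_3 = (4.0532, -2.6390, 2.0000)
after link 4: o_4 = (2.9925, -5.8209, 4.5981)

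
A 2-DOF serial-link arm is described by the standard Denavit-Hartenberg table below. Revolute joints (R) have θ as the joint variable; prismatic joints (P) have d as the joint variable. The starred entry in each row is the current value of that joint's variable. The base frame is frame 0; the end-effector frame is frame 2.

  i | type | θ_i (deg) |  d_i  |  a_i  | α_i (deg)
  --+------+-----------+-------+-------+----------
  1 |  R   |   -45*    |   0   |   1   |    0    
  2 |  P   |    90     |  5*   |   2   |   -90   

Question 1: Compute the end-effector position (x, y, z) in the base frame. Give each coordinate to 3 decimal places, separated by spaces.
2.121 0.707 5.000

after link 1: o_1 = (0.7071, -0.7071, 0.0000)
after link 2: o_2 = (2.1213, 0.7071, 5.0000)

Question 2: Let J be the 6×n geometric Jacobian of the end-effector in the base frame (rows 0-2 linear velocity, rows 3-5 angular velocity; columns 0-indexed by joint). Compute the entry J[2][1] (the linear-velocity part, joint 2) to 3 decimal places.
prismatic axis z_1 = (0.0000,0.0000,1.0000)
J_v[:, 1] = z_1; J_ω[:, 1] = (0,0,0)
entry J[2][1] = 1.0000

1.000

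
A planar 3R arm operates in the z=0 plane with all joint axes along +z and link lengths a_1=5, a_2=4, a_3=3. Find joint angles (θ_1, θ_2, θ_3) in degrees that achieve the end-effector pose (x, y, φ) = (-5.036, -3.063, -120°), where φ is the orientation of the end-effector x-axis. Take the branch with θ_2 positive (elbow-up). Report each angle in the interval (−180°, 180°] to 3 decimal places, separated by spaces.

wrist centre = target − a_3·(cos φ, sin φ) = (-3.5360, -0.4649)
cos θ_2 = (12.7195−5²−4²)/(2·5·4) = -0.7070; θ_2 = 134.9925° (elbow-up)
β = atan2(-0.4649,-3.5360) = -172.5095°; ψ = atan2(2.8288,2.1719) = 52.4830°
θ_1 = β − ψ = -224.9926°
θ_3 = φ − θ_1 − θ_2 = -29.9999° (wrapped to (-180°,180°])

135.007 134.992 -30.000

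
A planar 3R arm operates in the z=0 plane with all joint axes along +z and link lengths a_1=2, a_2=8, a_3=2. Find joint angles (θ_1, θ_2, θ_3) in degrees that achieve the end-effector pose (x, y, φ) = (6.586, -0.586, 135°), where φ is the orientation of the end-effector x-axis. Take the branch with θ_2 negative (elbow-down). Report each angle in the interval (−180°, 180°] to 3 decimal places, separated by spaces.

wrist centre = target − a_3·(cos φ, sin φ) = (8.0002, -2.0002)
cos θ_2 = (68.0043−2²−8²)/(2·2·8) = 0.0001; θ_2 = -89.9924° (elbow-down)
β = atan2(-2.0002,8.0002) = -14.0373°; ψ = atan2(-8.0000,2.0011) = -75.9566°
θ_1 = β − ψ = 61.9192°
θ_3 = φ − θ_1 − θ_2 = 163.0731° (wrapped to (-180°,180°])

61.919 -89.992 163.073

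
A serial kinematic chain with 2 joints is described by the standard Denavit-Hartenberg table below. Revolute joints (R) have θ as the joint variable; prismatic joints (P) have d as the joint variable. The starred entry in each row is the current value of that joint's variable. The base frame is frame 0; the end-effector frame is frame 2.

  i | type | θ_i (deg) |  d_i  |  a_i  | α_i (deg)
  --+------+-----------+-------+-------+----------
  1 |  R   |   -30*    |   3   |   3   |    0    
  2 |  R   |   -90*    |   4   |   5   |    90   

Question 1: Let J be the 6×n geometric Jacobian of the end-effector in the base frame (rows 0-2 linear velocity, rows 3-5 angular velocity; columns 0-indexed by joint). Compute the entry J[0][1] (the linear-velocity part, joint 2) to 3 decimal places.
4.330

axis z_1 = (0.0000,0.0000,1.0000); lever o_n−o_1 = (-2.5000,-4.3301,4.0000)
cross product → J_v[:, 1] = (4.3301,-2.5000,0.0000)
J_ω[:, 1] = z_1
entry J[0][1] = 4.3301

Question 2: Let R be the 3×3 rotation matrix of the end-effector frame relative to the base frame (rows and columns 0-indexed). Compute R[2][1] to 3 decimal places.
1.000

End-effector y-axis (col 1 of R) = (0.0000,-0.0000,1.0000)
R[2][1] = 1.0000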